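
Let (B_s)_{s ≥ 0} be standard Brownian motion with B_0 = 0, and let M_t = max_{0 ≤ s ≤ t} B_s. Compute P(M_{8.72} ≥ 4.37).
P(M_{8.72} ≥ 4.37) = 2·P(B_{8.72} ≥ 4.37) = 2(1 − Φ(4.37/√8.72)) ≈ 0.1389

By the reflection principle for Brownian motion, P(M_t ≥ a) = 2 · P(B_t ≥ a) for a ≥ 0. Since B_t ~ N(0, t), P(B_t ≥ 4.37) = 1 − Φ(4.37/√t) = 1 − Φ(4.37/√8.72) = 1 − Φ(1.4799). So
  P(M_{8.72} ≥ 4.37) = 2(1 − Φ(1.4799)) ≈ 0.1389.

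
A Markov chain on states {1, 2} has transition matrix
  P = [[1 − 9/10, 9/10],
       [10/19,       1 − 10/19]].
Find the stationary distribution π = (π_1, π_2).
π_1 = 100/271, π_2 = 171/271

Solve πP = π with π_1 + π_2 = 1. From πP = π: π_1 · (1 − 9/10) + π_2 · 10/19 = π_1 ⇒ π_2 · 10/19 = π_1 · 9/10 ⇒ π_2/π_1 = (9/10)/(10/19) = 171/100. Together with π_1 + π_2 = 1:
  π_1 = (10/19)/(9/10 + 10/19) = (10/19)/(271/190) = 100/271,
  π_2 = (9/10)/(9/10 + 10/19) = (9/10)/(271/190) = 171/271.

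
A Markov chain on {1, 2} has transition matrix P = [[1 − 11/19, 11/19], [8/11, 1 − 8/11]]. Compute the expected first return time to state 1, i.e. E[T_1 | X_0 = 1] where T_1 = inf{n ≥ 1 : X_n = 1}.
E[T_1 | X_0 = 1] = 1/π_1 = 273/152

For an irreducible recurrent Markov chain with stationary distribution π, E[T_i | X_0 = i] = 1/π_i (Kac's formula). Here π_1 = (8/11)/(11/19 + 8/11) = (8/11)/(273/209) = 152/273, so E[T_1 | X_0 = 1] = 1/π_1 = (11/19 + 8/11)/(8/11) = (273/209)/(8/11) = 273/152.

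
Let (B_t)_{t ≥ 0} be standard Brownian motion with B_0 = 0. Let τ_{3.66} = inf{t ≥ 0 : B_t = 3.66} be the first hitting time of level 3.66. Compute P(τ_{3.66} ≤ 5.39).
P(τ_{3.66} ≤ 5.39) = 2(1 − Φ(3.66/√5.39)) = 2(1 − Φ(1.5765)) ≈ 0.1149

By the reflection principle for standard BM, P(τ_b ≤ t) = 2 · P(B_t ≥ b). Since B_t ~ N(0, t), P(B_t ≥ 3.66) = 1 − Φ(3.66/√t) = 1 − Φ(3.66/√5.39) = 1 − Φ(1.5765) ≈ 0.05746. Doubling: P(τ_{3.66} ≤ 5.39) ≈ 2 · 0.05746 = 0.11492 ≈ 0.1149.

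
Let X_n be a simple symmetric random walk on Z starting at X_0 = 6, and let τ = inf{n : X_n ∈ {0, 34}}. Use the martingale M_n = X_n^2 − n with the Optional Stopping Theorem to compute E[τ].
E[τ] = 168

M_n = X_n^2 − n is a martingale (since E[X_{n+1}^2 | F_n] = X_n^2 + 1). By OST (τ has finite mean in a bounded region), E[M_τ] = E[M_0] = X_0^2 − 0 = 6^2 = 36. Also E[M_τ] = E[X_τ^2] − E[τ]. The walk exits at 0 or 34, with P(hit 34 first) = 6/34, so E[X_τ^2] = 34^2 · 6/34 + 0 = 204. Thus E[τ] = E[X_τ^2] − E[M_τ] = 204 − 36 = 168 = 6(34 − 6) = 168.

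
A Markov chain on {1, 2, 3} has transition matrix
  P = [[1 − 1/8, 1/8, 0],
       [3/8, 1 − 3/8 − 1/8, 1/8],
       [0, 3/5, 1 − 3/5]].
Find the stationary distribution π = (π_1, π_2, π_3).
π = (72/101, 24/101, 5/101)

This is a birth-death chain on three states, which satisfies detailed balance: π_1 · P_{12} = π_2 · P_{21} and π_2 · P_{23} = π_3 · P_{32}.
From π_1 · 1/8 = π_2 · 3/8: π_2/π_1 = (1/8)/(3/8) = 1/3.
From π_2 · 1/8 = π_3 · 3/5: π_3/π_2 = (1/8)/(3/5) = 5/24.
Take π_1 proportional to 1; then unnormalized π = (1, 1/3, 5/72). Normalize by dividing by the sum 101/72:
  π = (72/101, 24/101, 5/101).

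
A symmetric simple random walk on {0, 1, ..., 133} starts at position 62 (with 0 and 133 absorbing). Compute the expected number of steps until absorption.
E[τ | X_0 = 62] = 4402

Let v_k = E[τ | X_0 = k]. Boundary: v_0 = v_133 = 0. Recurrence: v_k = 1 + (v_{k-1} + v_{k+1})/2 for 1 ≤ k ≤ 132. The particular solution to v_k − (v_{k-1} + v_{k+1})/2 = 1 is v_k = −k^2. Adding homogeneous solution A + B k and matching boundaries gives v_k = k (133 − k). Substituting k = 62: v_62 = 62 · 71 = 4402.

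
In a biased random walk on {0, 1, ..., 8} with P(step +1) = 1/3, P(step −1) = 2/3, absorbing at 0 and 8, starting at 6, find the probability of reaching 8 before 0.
P(hit 8 before 0) = (1 − (2)^6) / (1 − (2)^8) = 21/85

Let u_k denote P(reach 8 before 0 | start at k). Boundary: u_0 = 0, u_8 = 1. Recurrence: u_k = 1/3·u_{k+1} + 2/3·u_{k-1} for 1 ≤ k ≤ 7. Try u_k = A + B·r^k with r = q/p = (2/3)/(1/3) = 2. Substitution satisfies the recurrence; boundary conditions give:
  u_k = (1 − r^k) / (1 − r^N) = (1 − (2)^6) / (1 − (2)^8) = 21/85.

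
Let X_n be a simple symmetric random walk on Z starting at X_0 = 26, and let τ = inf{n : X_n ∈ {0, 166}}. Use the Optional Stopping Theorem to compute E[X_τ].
E[X_τ] = 26

X_n is a martingale and τ is a bounded-mean stopping time (indeed τ is finite a.s. with bounded expectation since the walk is in a bounded region). By the OST, E[X_τ] = E[X_0] = 26. Equivalently: E[X_τ] = 166 · P(hit 166 first) + 0 · P(hit 0 first) = 166 · (26/166) = 26.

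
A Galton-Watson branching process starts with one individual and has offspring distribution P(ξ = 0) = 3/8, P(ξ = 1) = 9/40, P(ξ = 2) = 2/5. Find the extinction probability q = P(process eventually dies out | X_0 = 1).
q = 15/16

The pgf is f(s) = 3/8 + 9/40·s + 2/5·s². The extinction probability q is the smallest fixed point of f in [0, 1]. Setting s = f(s):
  2/5·s² + (9/40 − 1)·s + 3/8 = 0
  2/5·s² − (3/8 + 2/5)·s + 3/8 = 0
which factors as (s − 1)·(2/5·s − 3/8) = 0, giving roots s = 1 and s = (3/8)/(2/5) = 15/16.
Mean offspring μ = 9/40 + 2·2/5 = 41/40 > 1 (supercritical), so q < 1. The extinction probability is the smaller root: q = (3/8)/(2/5) = 15/16.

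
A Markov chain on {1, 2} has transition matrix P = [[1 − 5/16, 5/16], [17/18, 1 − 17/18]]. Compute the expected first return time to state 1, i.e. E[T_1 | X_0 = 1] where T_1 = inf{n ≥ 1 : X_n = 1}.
E[T_1 | X_0 = 1] = 1/π_1 = 181/136

For an irreducible recurrent Markov chain with stationary distribution π, E[T_i | X_0 = i] = 1/π_i (Kac's formula). Here π_1 = (17/18)/(5/16 + 17/18) = (17/18)/(181/144) = 136/181, so E[T_1 | X_0 = 1] = 1/π_1 = (5/16 + 17/18)/(17/18) = (181/144)/(17/18) = 181/136.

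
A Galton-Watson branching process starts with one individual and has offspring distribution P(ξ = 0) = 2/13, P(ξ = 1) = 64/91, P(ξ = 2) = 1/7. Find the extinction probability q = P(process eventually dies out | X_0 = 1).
q = 1

Mean offspring μ = 0·2/13 + 1·64/91 + 2·1/7 = 90/91 ≤ 1. For μ ≤ 1 with offspring not concentrated at 1, the Galton-Watson process goes extinct almost surely, so q = 1.
(Algebraic check: The pgf is f(s) = 2/13 + 64/91·s + 1/7·s². The extinction probability q is the smallest fixed point of f in [0, 1]. Setting s = f(s):
  1/7·s² + (64/91 − 1)·s + 2/13 = 0
  1/7·s² − (2/13 + 1/7)·s + 2/13 = 0
which factors as (s − 1)·(1/7·s − 2/13) = 0, giving roots s = 1 and s = (2/13)/(1/7) = 14/13. Since 14/13 ≥ 1, the smallest root in [0, 1] is s = 1.)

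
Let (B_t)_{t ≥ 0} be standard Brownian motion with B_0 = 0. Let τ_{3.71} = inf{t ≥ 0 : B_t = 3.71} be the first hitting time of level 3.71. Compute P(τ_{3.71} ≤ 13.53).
P(τ_{3.71} ≤ 13.53) = 2(1 − Φ(3.71/√13.53)) = 2(1 − Φ(1.0086)) ≈ 0.3132

By the reflection principle for standard BM, P(τ_b ≤ t) = 2 · P(B_t ≥ b). Since B_t ~ N(0, t), P(B_t ≥ 3.71) = 1 − Φ(3.71/√t) = 1 − Φ(3.71/√13.53) = 1 − Φ(1.0086) ≈ 0.15658. Doubling: P(τ_{3.71} ≤ 13.53) ≈ 2 · 0.15658 = 0.31316 ≈ 0.3132.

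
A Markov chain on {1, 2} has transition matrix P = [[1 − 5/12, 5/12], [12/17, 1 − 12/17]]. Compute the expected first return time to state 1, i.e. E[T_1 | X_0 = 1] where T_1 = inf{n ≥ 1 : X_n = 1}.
E[T_1 | X_0 = 1] = 1/π_1 = 229/144

For an irreducible recurrent Markov chain with stationary distribution π, E[T_i | X_0 = i] = 1/π_i (Kac's formula). Here π_1 = (12/17)/(5/12 + 12/17) = (12/17)/(229/204) = 144/229, so E[T_1 | X_0 = 1] = 1/π_1 = (5/12 + 12/17)/(12/17) = (229/204)/(12/17) = 229/144.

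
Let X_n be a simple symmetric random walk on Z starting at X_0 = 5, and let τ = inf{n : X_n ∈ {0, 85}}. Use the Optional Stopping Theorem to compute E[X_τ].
E[X_τ] = 5

X_n is a martingale and τ is a bounded-mean stopping time (indeed τ is finite a.s. with bounded expectation since the walk is in a bounded region). By the OST, E[X_τ] = E[X_0] = 5. Equivalently: E[X_τ] = 85 · P(hit 85 first) + 0 · P(hit 0 first) = 85 · (5/85) = 5.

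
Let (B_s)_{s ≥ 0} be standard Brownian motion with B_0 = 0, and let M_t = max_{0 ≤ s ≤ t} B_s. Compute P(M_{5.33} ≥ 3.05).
P(M_{5.33} ≥ 3.05) = 2·P(B_{5.33} ≥ 3.05) = 2(1 − Φ(3.05/√5.33)) ≈ 0.1865

By the reflection principle for Brownian motion, P(M_t ≥ a) = 2 · P(B_t ≥ a) for a ≥ 0. Since B_t ~ N(0, t), P(B_t ≥ 3.05) = 1 − Φ(3.05/√t) = 1 − Φ(3.05/√5.33) = 1 − Φ(1.3211). So
  P(M_{5.33} ≥ 3.05) = 2(1 − Φ(1.3211)) ≈ 0.1865.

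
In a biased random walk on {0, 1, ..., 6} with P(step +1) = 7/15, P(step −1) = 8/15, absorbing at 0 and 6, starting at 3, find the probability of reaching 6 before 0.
P(hit 6 before 0) = (1 − (8/7)^3) / (1 − (8/7)^6) = 343/855

Let u_k denote P(reach 6 before 0 | start at k). Boundary: u_0 = 0, u_6 = 1. Recurrence: u_k = 7/15·u_{k+1} + 8/15·u_{k-1} for 1 ≤ k ≤ 5. Try u_k = A + B·r^k with r = q/p = (8/15)/(7/15) = 8/7. Substitution satisfies the recurrence; boundary conditions give:
  u_k = (1 − r^k) / (1 − r^N) = (1 − (8/7)^3) / (1 − (8/7)^6) = 343/855.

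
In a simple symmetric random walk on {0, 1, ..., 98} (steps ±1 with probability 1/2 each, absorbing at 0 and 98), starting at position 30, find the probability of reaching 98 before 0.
P(hit 98 before 0) = 30/98 = 15/49

Let u_k = P(hit 98 before 0 | start at k). Then u_0 = 0, u_98 = 1, and u_k = u_{k-1}/2 + u_{k+1}/2 for 1 ≤ k ≤ 97. This harmonic recurrence is solved by u_k = k/98, giving u_30 = 30/98 = 15/49.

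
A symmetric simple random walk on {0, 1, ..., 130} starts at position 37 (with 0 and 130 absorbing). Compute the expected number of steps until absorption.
E[τ | X_0 = 37] = 3441

Let v_k = E[τ | X_0 = k]. Boundary: v_0 = v_130 = 0. Recurrence: v_k = 1 + (v_{k-1} + v_{k+1})/2 for 1 ≤ k ≤ 129. The particular solution to v_k − (v_{k-1} + v_{k+1})/2 = 1 is v_k = −k^2. Adding homogeneous solution A + B k and matching boundaries gives v_k = k (130 − k). Substituting k = 37: v_37 = 37 · 93 = 3441.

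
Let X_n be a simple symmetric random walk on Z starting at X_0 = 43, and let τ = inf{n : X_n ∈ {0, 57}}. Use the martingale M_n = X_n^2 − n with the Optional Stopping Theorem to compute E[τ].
E[τ] = 602

M_n = X_n^2 − n is a martingale (since E[X_{n+1}^2 | F_n] = X_n^2 + 1). By OST (τ has finite mean in a bounded region), E[M_τ] = E[M_0] = X_0^2 − 0 = 43^2 = 1849. Also E[M_τ] = E[X_τ^2] − E[τ]. The walk exits at 0 or 57, with P(hit 57 first) = 43/57, so E[X_τ^2] = 57^2 · 43/57 + 0 = 2451. Thus E[τ] = E[X_τ^2] − E[M_τ] = 2451 − 1849 = 602 = 43(57 − 43) = 602.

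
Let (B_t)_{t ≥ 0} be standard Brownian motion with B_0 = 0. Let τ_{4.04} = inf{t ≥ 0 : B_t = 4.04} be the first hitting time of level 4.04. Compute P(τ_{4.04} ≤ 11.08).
P(τ_{4.04} ≤ 11.08) = 2(1 − Φ(4.04/√11.08)) = 2(1 − Φ(1.2137)) ≈ 0.2249

By the reflection principle for standard BM, P(τ_b ≤ t) = 2 · P(B_t ≥ b). Since B_t ~ N(0, t), P(B_t ≥ 4.04) = 1 − Φ(4.04/√t) = 1 − Φ(4.04/√11.08) = 1 − Φ(1.2137) ≈ 0.11243. Doubling: P(τ_{4.04} ≤ 11.08) ≈ 2 · 0.11243 = 0.22486 ≈ 0.2249.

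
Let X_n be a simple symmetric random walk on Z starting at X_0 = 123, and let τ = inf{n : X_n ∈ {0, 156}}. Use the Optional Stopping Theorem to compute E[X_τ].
E[X_τ] = 123

X_n is a martingale and τ is a bounded-mean stopping time (indeed τ is finite a.s. with bounded expectation since the walk is in a bounded region). By the OST, E[X_τ] = E[X_0] = 123. Equivalently: E[X_τ] = 156 · P(hit 156 first) + 0 · P(hit 0 first) = 156 · (123/156) = 123.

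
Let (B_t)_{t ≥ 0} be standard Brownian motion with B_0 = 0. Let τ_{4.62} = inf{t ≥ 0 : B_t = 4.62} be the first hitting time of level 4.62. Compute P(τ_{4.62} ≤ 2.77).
P(τ_{4.62} ≤ 2.77) = 2(1 − Φ(4.62/√2.77)) = 2(1 − Φ(2.7759)) ≈ 0.0055

By the reflection principle for standard BM, P(τ_b ≤ t) = 2 · P(B_t ≥ b). Since B_t ~ N(0, t), P(B_t ≥ 4.62) = 1 − Φ(4.62/√t) = 1 − Φ(4.62/√2.77) = 1 − Φ(2.7759) ≈ 0.00275. Doubling: P(τ_{4.62} ≤ 2.77) ≈ 2 · 0.00275 = 0.00550 ≈ 0.0055.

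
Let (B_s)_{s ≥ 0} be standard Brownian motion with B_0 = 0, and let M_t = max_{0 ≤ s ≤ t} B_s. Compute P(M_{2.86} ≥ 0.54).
P(M_{2.86} ≥ 0.54) = 2·P(B_{2.86} ≥ 0.54) = 2(1 − Φ(0.54/√2.86)) ≈ 0.7495

By the reflection principle for Brownian motion, P(M_t ≥ a) = 2 · P(B_t ≥ a) for a ≥ 0. Since B_t ~ N(0, t), P(B_t ≥ 0.54) = 1 − Φ(0.54/√t) = 1 − Φ(0.54/√2.86) = 1 − Φ(0.3193). So
  P(M_{2.86} ≥ 0.54) = 2(1 − Φ(0.3193)) ≈ 0.7495.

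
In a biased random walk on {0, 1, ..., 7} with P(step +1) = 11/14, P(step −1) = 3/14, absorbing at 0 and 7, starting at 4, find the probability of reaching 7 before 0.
P(hit 7 before 0) = (1 − (3/11)^4) / (1 − (3/11)^7) = 2422420/2435623

Let u_k denote P(reach 7 before 0 | start at k). Boundary: u_0 = 0, u_7 = 1. Recurrence: u_k = 11/14·u_{k+1} + 3/14·u_{k-1} for 1 ≤ k ≤ 6. Try u_k = A + B·r^k with r = q/p = (3/14)/(11/14) = 3/11. Substitution satisfies the recurrence; boundary conditions give:
  u_k = (1 − r^k) / (1 − r^N) = (1 − (3/11)^4) / (1 − (3/11)^7) = 2422420/2435623.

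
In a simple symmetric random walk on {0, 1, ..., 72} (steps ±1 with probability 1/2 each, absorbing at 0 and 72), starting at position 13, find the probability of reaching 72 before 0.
P(hit 72 before 0) = 13/72

Let u_k = P(hit 72 before 0 | start at k). Then u_0 = 0, u_72 = 1, and u_k = u_{k-1}/2 + u_{k+1}/2 for 1 ≤ k ≤ 71. This harmonic recurrence is solved by u_k = k/72, giving u_13 = 13/72.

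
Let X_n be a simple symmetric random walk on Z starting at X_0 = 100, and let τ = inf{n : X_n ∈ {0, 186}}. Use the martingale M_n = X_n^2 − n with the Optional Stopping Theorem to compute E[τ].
E[τ] = 8600

M_n = X_n^2 − n is a martingale (since E[X_{n+1}^2 | F_n] = X_n^2 + 1). By OST (τ has finite mean in a bounded region), E[M_τ] = E[M_0] = X_0^2 − 0 = 100^2 = 10000. Also E[M_τ] = E[X_τ^2] − E[τ]. The walk exits at 0 or 186, with P(hit 186 first) = 100/186, so E[X_τ^2] = 186^2 · 100/186 + 0 = 18600. Thus E[τ] = E[X_τ^2] − E[M_τ] = 18600 − 10000 = 8600 = 100(186 − 100) = 8600.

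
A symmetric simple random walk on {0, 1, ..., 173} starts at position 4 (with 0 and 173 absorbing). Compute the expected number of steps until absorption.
E[τ | X_0 = 4] = 676

Let v_k = E[τ | X_0 = k]. Boundary: v_0 = v_173 = 0. Recurrence: v_k = 1 + (v_{k-1} + v_{k+1})/2 for 1 ≤ k ≤ 172. The particular solution to v_k − (v_{k-1} + v_{k+1})/2 = 1 is v_k = −k^2. Adding homogeneous solution A + B k and matching boundaries gives v_k = k (173 − k). Substituting k = 4: v_4 = 4 · 169 = 676.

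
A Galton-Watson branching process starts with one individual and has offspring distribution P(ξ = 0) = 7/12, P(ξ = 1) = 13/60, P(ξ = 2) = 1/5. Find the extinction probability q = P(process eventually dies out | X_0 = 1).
q = 1

Mean offspring μ = 0·7/12 + 1·13/60 + 2·1/5 = 37/60 ≤ 1. For μ ≤ 1 with offspring not concentrated at 1, the Galton-Watson process goes extinct almost surely, so q = 1.
(Algebraic check: The pgf is f(s) = 7/12 + 13/60·s + 1/5·s². The extinction probability q is the smallest fixed point of f in [0, 1]. Setting s = f(s):
  1/5·s² + (13/60 − 1)·s + 7/12 = 0
  1/5·s² − (7/12 + 1/5)·s + 7/12 = 0
which factors as (s − 1)·(1/5·s − 7/12) = 0, giving roots s = 1 and s = (7/12)/(1/5) = 35/12. Since 35/12 ≥ 1, the smallest root in [0, 1] is s = 1.)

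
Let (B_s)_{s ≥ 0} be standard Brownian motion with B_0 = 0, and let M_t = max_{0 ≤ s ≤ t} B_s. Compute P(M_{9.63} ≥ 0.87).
P(M_{9.63} ≥ 0.87) = 2·P(B_{9.63} ≥ 0.87) = 2(1 − Φ(0.87/√9.63)) ≈ 0.7792

By the reflection principle for Brownian motion, P(M_t ≥ a) = 2 · P(B_t ≥ a) for a ≥ 0. Since B_t ~ N(0, t), P(B_t ≥ 0.87) = 1 − Φ(0.87/√t) = 1 − Φ(0.87/√9.63) = 1 − Φ(0.2804). So
  P(M_{9.63} ≥ 0.87) = 2(1 − Φ(0.2804)) ≈ 0.7792.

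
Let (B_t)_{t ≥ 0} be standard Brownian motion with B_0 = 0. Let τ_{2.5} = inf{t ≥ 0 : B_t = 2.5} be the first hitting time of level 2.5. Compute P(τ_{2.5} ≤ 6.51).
P(τ_{2.5} ≤ 6.51) = 2(1 − Φ(2.5/√6.51)) = 2(1 − Φ(0.9798)) ≈ 0.3272

By the reflection principle for standard BM, P(τ_b ≤ t) = 2 · P(B_t ≥ b). Since B_t ~ N(0, t), P(B_t ≥ 2.5) = 1 − Φ(2.5/√t) = 1 − Φ(2.5/√6.51) = 1 − Φ(0.9798) ≈ 0.16359. Doubling: P(τ_{2.5} ≤ 6.51) ≈ 2 · 0.16359 = 0.32718 ≈ 0.3272.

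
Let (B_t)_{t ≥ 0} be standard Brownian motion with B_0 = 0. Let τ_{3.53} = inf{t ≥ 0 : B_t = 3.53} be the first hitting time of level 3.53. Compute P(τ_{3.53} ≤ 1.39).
P(τ_{3.53} ≤ 1.39) = 2(1 − Φ(3.53/√1.39)) = 2(1 − Φ(2.9941)) ≈ 0.0028

By the reflection principle for standard BM, P(τ_b ≤ t) = 2 · P(B_t ≥ b). Since B_t ~ N(0, t), P(B_t ≥ 3.53) = 1 − Φ(3.53/√t) = 1 − Φ(3.53/√1.39) = 1 − Φ(2.9941) ≈ 0.00138. Doubling: P(τ_{3.53} ≤ 1.39) ≈ 2 · 0.00138 = 0.00276 ≈ 0.0028.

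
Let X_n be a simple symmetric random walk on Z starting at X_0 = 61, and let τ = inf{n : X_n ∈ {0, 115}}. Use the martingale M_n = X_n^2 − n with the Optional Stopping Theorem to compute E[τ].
E[τ] = 3294

M_n = X_n^2 − n is a martingale (since E[X_{n+1}^2 | F_n] = X_n^2 + 1). By OST (τ has finite mean in a bounded region), E[M_τ] = E[M_0] = X_0^2 − 0 = 61^2 = 3721. Also E[M_τ] = E[X_τ^2] − E[τ]. The walk exits at 0 or 115, with P(hit 115 first) = 61/115, so E[X_τ^2] = 115^2 · 61/115 + 0 = 7015. Thus E[τ] = E[X_τ^2] − E[M_τ] = 7015 − 3721 = 3294 = 61(115 − 61) = 3294.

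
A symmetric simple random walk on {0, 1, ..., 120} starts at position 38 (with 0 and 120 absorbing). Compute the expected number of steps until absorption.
E[τ | X_0 = 38] = 3116

Let v_k = E[τ | X_0 = k]. Boundary: v_0 = v_120 = 0. Recurrence: v_k = 1 + (v_{k-1} + v_{k+1})/2 for 1 ≤ k ≤ 119. The particular solution to v_k − (v_{k-1} + v_{k+1})/2 = 1 is v_k = −k^2. Adding homogeneous solution A + B k and matching boundaries gives v_k = k (120 − k). Substituting k = 38: v_38 = 38 · 82 = 3116.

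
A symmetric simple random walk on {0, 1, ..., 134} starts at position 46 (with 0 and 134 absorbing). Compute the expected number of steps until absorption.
E[τ | X_0 = 46] = 4048

Let v_k = E[τ | X_0 = k]. Boundary: v_0 = v_134 = 0. Recurrence: v_k = 1 + (v_{k-1} + v_{k+1})/2 for 1 ≤ k ≤ 133. The particular solution to v_k − (v_{k-1} + v_{k+1})/2 = 1 is v_k = −k^2. Adding homogeneous solution A + B k and matching boundaries gives v_k = k (134 − k). Substituting k = 46: v_46 = 46 · 88 = 4048.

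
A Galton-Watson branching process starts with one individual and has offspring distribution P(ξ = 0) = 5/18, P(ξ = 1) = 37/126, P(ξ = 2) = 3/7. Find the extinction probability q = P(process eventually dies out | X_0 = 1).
q = 35/54

The pgf is f(s) = 5/18 + 37/126·s + 3/7·s². The extinction probability q is the smallest fixed point of f in [0, 1]. Setting s = f(s):
  3/7·s² + (37/126 − 1)·s + 5/18 = 0
  3/7·s² − (5/18 + 3/7)·s + 5/18 = 0
which factors as (s − 1)·(3/7·s − 5/18) = 0, giving roots s = 1 and s = (5/18)/(3/7) = 35/54.
Mean offspring μ = 37/126 + 2·3/7 = 145/126 > 1 (supercritical), so q < 1. The extinction probability is the smaller root: q = (5/18)/(3/7) = 35/54.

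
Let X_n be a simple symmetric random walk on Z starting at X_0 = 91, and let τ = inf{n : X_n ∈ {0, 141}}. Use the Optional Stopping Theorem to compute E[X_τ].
E[X_τ] = 91

X_n is a martingale and τ is a bounded-mean stopping time (indeed τ is finite a.s. with bounded expectation since the walk is in a bounded region). By the OST, E[X_τ] = E[X_0] = 91. Equivalently: E[X_τ] = 141 · P(hit 141 first) + 0 · P(hit 0 first) = 141 · (91/141) = 91.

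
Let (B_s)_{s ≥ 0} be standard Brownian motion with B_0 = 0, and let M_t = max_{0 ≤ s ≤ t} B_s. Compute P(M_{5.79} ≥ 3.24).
P(M_{5.79} ≥ 3.24) = 2·P(B_{5.79} ≥ 3.24) = 2(1 − Φ(3.24/√5.79)) ≈ 0.1781

By the reflection principle for Brownian motion, P(M_t ≥ a) = 2 · P(B_t ≥ a) for a ≥ 0. Since B_t ~ N(0, t), P(B_t ≥ 3.24) = 1 − Φ(3.24/√t) = 1 − Φ(3.24/√5.79) = 1 − Φ(1.3465). So
  P(M_{5.79} ≥ 3.24) = 2(1 − Φ(1.3465)) ≈ 0.1781.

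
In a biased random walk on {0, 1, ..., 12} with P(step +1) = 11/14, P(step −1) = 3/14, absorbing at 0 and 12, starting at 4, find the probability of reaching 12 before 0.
P(hit 12 before 0) = (1 − (3/11)^4) / (1 − (3/11)^12) = 214358881/215551363

Let u_k denote P(reach 12 before 0 | start at k). Boundary: u_0 = 0, u_12 = 1. Recurrence: u_k = 11/14·u_{k+1} + 3/14·u_{k-1} for 1 ≤ k ≤ 11. Try u_k = A + B·r^k with r = q/p = (3/14)/(11/14) = 3/11. Substitution satisfies the recurrence; boundary conditions give:
  u_k = (1 − r^k) / (1 − r^N) = (1 − (3/11)^4) / (1 − (3/11)^12) = 214358881/215551363.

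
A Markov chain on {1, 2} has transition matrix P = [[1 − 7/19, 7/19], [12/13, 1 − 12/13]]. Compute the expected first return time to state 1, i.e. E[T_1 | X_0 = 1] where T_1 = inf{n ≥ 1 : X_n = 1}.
E[T_1 | X_0 = 1] = 1/π_1 = 319/228

For an irreducible recurrent Markov chain with stationary distribution π, E[T_i | X_0 = i] = 1/π_i (Kac's formula). Here π_1 = (12/13)/(7/19 + 12/13) = (12/13)/(319/247) = 228/319, so E[T_1 | X_0 = 1] = 1/π_1 = (7/19 + 12/13)/(12/13) = (319/247)/(12/13) = 319/228.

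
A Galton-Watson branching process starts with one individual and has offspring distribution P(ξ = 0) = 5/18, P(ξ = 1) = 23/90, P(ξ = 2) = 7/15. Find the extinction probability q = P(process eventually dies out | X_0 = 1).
q = 25/42

The pgf is f(s) = 5/18 + 23/90·s + 7/15·s². The extinction probability q is the smallest fixed point of f in [0, 1]. Setting s = f(s):
  7/15·s² + (23/90 − 1)·s + 5/18 = 0
  7/15·s² − (5/18 + 7/15)·s + 5/18 = 0
which factors as (s − 1)·(7/15·s − 5/18) = 0, giving roots s = 1 and s = (5/18)/(7/15) = 25/42.
Mean offspring μ = 23/90 + 2·7/15 = 107/90 > 1 (supercritical), so q < 1. The extinction probability is the smaller root: q = (5/18)/(7/15) = 25/42.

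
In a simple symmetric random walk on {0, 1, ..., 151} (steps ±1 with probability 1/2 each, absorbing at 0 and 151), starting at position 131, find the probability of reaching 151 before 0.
P(hit 151 before 0) = 131/151

Let u_k = P(hit 151 before 0 | start at k). Then u_0 = 0, u_151 = 1, and u_k = u_{k-1}/2 + u_{k+1}/2 for 1 ≤ k ≤ 150. This harmonic recurrence is solved by u_k = k/151, giving u_131 = 131/151.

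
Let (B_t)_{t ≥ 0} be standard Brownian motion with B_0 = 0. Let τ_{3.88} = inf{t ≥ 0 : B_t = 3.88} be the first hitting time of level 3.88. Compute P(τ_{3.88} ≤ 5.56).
P(τ_{3.88} ≤ 5.56) = 2(1 − Φ(3.88/√5.56)) = 2(1 − Φ(1.6455)) ≈ 0.0999

By the reflection principle for standard BM, P(τ_b ≤ t) = 2 · P(B_t ≥ b). Since B_t ~ N(0, t), P(B_t ≥ 3.88) = 1 − Φ(3.88/√t) = 1 − Φ(3.88/√5.56) = 1 − Φ(1.6455) ≈ 0.04993. Doubling: P(τ_{3.88} ≤ 5.56) ≈ 2 · 0.04993 = 0.09986 ≈ 0.0999.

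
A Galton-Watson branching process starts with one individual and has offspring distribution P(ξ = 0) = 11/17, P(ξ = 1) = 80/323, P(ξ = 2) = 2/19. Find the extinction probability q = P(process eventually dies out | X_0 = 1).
q = 1

Mean offspring μ = 0·11/17 + 1·80/323 + 2·2/19 = 148/323 ≤ 1. For μ ≤ 1 with offspring not concentrated at 1, the Galton-Watson process goes extinct almost surely, so q = 1.
(Algebraic check: The pgf is f(s) = 11/17 + 80/323·s + 2/19·s². The extinction probability q is the smallest fixed point of f in [0, 1]. Setting s = f(s):
  2/19·s² + (80/323 − 1)·s + 11/17 = 0
  2/19·s² − (11/17 + 2/19)·s + 11/17 = 0
which factors as (s − 1)·(2/19·s − 11/17) = 0, giving roots s = 1 and s = (11/17)/(2/19) = 209/34. Since 209/34 ≥ 1, the smallest root in [0, 1] is s = 1.)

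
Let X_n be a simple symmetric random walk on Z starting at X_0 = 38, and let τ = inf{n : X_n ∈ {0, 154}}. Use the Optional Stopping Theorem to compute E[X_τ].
E[X_τ] = 38

X_n is a martingale and τ is a bounded-mean stopping time (indeed τ is finite a.s. with bounded expectation since the walk is in a bounded region). By the OST, E[X_τ] = E[X_0] = 38. Equivalently: E[X_τ] = 154 · P(hit 154 first) + 0 · P(hit 0 first) = 154 · (38/154) = 38.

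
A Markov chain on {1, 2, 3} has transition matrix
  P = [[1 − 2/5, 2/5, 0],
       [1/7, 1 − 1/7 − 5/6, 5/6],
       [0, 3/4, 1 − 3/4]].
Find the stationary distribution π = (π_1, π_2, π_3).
π = (45/311, 126/311, 140/311)

This is a birth-death chain on three states, which satisfies detailed balance: π_1 · P_{12} = π_2 · P_{21} and π_2 · P_{23} = π_3 · P_{32}.
From π_1 · 2/5 = π_2 · 1/7: π_2/π_1 = (2/5)/(1/7) = 14/5.
From π_2 · 5/6 = π_3 · 3/4: π_3/π_2 = (5/6)/(3/4) = 10/9.
Take π_1 proportional to 1; then unnormalized π = (1, 14/5, 28/9). Normalize by dividing by the sum 311/45:
  π = (45/311, 126/311, 140/311).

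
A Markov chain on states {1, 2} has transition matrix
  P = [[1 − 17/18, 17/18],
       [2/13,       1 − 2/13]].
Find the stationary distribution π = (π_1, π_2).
π_1 = 36/257, π_2 = 221/257

Solve πP = π with π_1 + π_2 = 1. From πP = π: π_1 · (1 − 17/18) + π_2 · 2/13 = π_1 ⇒ π_2 · 2/13 = π_1 · 17/18 ⇒ π_2/π_1 = (17/18)/(2/13) = 221/36. Together with π_1 + π_2 = 1:
  π_1 = (2/13)/(17/18 + 2/13) = (2/13)/(257/234) = 36/257,
  π_2 = (17/18)/(17/18 + 2/13) = (17/18)/(257/234) = 221/257.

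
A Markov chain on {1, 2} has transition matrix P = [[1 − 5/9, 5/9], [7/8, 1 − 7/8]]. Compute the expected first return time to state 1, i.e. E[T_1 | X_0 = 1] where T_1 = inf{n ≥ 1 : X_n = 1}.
E[T_1 | X_0 = 1] = 1/π_1 = 103/63

For an irreducible recurrent Markov chain with stationary distribution π, E[T_i | X_0 = i] = 1/π_i (Kac's formula). Here π_1 = (7/8)/(5/9 + 7/8) = (7/8)/(103/72) = 63/103, so E[T_1 | X_0 = 1] = 1/π_1 = (5/9 + 7/8)/(7/8) = (103/72)/(7/8) = 103/63.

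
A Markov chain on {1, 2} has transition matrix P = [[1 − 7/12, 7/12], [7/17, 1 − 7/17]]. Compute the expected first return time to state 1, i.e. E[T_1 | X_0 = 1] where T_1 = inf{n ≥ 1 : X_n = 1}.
E[T_1 | X_0 = 1] = 1/π_1 = 29/12

For an irreducible recurrent Markov chain with stationary distribution π, E[T_i | X_0 = i] = 1/π_i (Kac's formula). Here π_1 = (7/17)/(7/12 + 7/17) = (7/17)/(203/204) = 12/29, so E[T_1 | X_0 = 1] = 1/π_1 = (7/12 + 7/17)/(7/17) = (203/204)/(7/17) = 29/12.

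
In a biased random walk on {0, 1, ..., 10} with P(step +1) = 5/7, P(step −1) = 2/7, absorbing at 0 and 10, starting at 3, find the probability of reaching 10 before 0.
P(hit 10 before 0) = (1 − (2/5)^3) / (1 − (2/5)^10) = 3046875/3254867

Let u_k denote P(reach 10 before 0 | start at k). Boundary: u_0 = 0, u_10 = 1. Recurrence: u_k = 5/7·u_{k+1} + 2/7·u_{k-1} for 1 ≤ k ≤ 9. Try u_k = A + B·r^k with r = q/p = (2/7)/(5/7) = 2/5. Substitution satisfies the recurrence; boundary conditions give:
  u_k = (1 − r^k) / (1 − r^N) = (1 − (2/5)^3) / (1 − (2/5)^10) = 3046875/3254867.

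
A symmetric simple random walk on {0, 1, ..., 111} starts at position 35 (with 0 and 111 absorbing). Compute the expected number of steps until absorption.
E[τ | X_0 = 35] = 2660

Let v_k = E[τ | X_0 = k]. Boundary: v_0 = v_111 = 0. Recurrence: v_k = 1 + (v_{k-1} + v_{k+1})/2 for 1 ≤ k ≤ 110. The particular solution to v_k − (v_{k-1} + v_{k+1})/2 = 1 is v_k = −k^2. Adding homogeneous solution A + B k and matching boundaries gives v_k = k (111 − k). Substituting k = 35: v_35 = 35 · 76 = 2660.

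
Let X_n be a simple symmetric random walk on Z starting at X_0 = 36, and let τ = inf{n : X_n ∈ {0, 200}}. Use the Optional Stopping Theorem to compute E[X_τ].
E[X_τ] = 36

X_n is a martingale and τ is a bounded-mean stopping time (indeed τ is finite a.s. with bounded expectation since the walk is in a bounded region). By the OST, E[X_τ] = E[X_0] = 36. Equivalently: E[X_τ] = 200 · P(hit 200 first) + 0 · P(hit 0 first) = 200 · (36/200) = 36.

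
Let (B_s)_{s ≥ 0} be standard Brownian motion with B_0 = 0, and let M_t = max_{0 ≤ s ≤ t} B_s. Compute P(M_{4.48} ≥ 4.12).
P(M_{4.48} ≥ 4.12) = 2·P(B_{4.48} ≥ 4.12) = 2(1 − Φ(4.12/√4.48)) ≈ 0.0516

By the reflection principle for Brownian motion, P(M_t ≥ a) = 2 · P(B_t ≥ a) for a ≥ 0. Since B_t ~ N(0, t), P(B_t ≥ 4.12) = 1 − Φ(4.12/√t) = 1 − Φ(4.12/√4.48) = 1 − Φ(1.9465). So
  P(M_{4.48} ≥ 4.12) = 2(1 − Φ(1.9465)) ≈ 0.0516.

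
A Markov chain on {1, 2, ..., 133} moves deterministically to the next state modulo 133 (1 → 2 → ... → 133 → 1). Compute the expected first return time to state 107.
E[T_107 | X_0 = 107] = 133

The chain cycles deterministically, so starting at state 107 it returns in exactly 133 steps. Equivalently, the stationary distribution is uniform π_j = 1/133 for every state j, so by Kac's formula E[T_107] = 1/π_107 = 133.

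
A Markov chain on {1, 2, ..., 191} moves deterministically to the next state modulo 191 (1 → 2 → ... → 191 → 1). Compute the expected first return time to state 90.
E[T_90 | X_0 = 90] = 191

The chain cycles deterministically, so starting at state 90 it returns in exactly 191 steps. Equivalently, the stationary distribution is uniform π_j = 1/191 for every state j, so by Kac's formula E[T_90] = 1/π_90 = 191.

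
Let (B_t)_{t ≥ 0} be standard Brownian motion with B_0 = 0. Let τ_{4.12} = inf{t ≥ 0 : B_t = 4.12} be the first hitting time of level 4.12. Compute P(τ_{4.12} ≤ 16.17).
P(τ_{4.12} ≤ 16.17) = 2(1 − Φ(4.12/√16.17)) = 2(1 − Φ(1.0246)) ≈ 0.3056

By the reflection principle for standard BM, P(τ_b ≤ t) = 2 · P(B_t ≥ b). Since B_t ~ N(0, t), P(B_t ≥ 4.12) = 1 − Φ(4.12/√t) = 1 − Φ(4.12/√16.17) = 1 − Φ(1.0246) ≈ 0.15278. Doubling: P(τ_{4.12} ≤ 16.17) ≈ 2 · 0.15278 = 0.30556 ≈ 0.3056.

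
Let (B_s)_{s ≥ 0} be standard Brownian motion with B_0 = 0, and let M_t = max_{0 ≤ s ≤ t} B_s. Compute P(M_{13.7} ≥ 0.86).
P(M_{13.7} ≥ 0.86) = 2·P(B_{13.7} ≥ 0.86) = 2(1 − Φ(0.86/√13.7)) ≈ 0.8163

By the reflection principle for Brownian motion, P(M_t ≥ a) = 2 · P(B_t ≥ a) for a ≥ 0. Since B_t ~ N(0, t), P(B_t ≥ 0.86) = 1 − Φ(0.86/√t) = 1 − Φ(0.86/√13.7) = 1 − Φ(0.2323). So
  P(M_{13.7} ≥ 0.86) = 2(1 − Φ(0.2323)) ≈ 0.8163.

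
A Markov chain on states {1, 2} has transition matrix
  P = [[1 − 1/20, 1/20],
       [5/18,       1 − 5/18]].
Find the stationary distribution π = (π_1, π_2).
π_1 = 50/59, π_2 = 9/59

Solve πP = π with π_1 + π_2 = 1. From πP = π: π_1 · (1 − 1/20) + π_2 · 5/18 = π_1 ⇒ π_2 · 5/18 = π_1 · 1/20 ⇒ π_2/π_1 = (1/20)/(5/18) = 9/50. Together with π_1 + π_2 = 1:
  π_1 = (5/18)/(1/20 + 5/18) = (5/18)/(59/180) = 50/59,
  π_2 = (1/20)/(1/20 + 5/18) = (1/20)/(59/180) = 9/59.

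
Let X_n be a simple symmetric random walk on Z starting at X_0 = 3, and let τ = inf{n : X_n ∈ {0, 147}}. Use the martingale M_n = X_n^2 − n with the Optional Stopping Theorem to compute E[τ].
E[τ] = 432

M_n = X_n^2 − n is a martingale (since E[X_{n+1}^2 | F_n] = X_n^2 + 1). By OST (τ has finite mean in a bounded region), E[M_τ] = E[M_0] = X_0^2 − 0 = 3^2 = 9. Also E[M_τ] = E[X_τ^2] − E[τ]. The walk exits at 0 or 147, with P(hit 147 first) = 3/147, so E[X_τ^2] = 147^2 · 3/147 + 0 = 441. Thus E[τ] = E[X_τ^2] − E[M_τ] = 441 − 9 = 432 = 3(147 − 3) = 432.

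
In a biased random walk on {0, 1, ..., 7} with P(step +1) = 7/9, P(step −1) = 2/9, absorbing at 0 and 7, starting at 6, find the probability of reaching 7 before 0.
P(hit 7 before 0) = (1 − (2/7)^6) / (1 − (2/7)^7) = 164619/164683

Let u_k denote P(reach 7 before 0 | start at k). Boundary: u_0 = 0, u_7 = 1. Recurrence: u_k = 7/9·u_{k+1} + 2/9·u_{k-1} for 1 ≤ k ≤ 6. Try u_k = A + B·r^k with r = q/p = (2/9)/(7/9) = 2/7. Substitution satisfies the recurrence; boundary conditions give:
  u_k = (1 − r^k) / (1 − r^N) = (1 − (2/7)^6) / (1 − (2/7)^7) = 164619/164683.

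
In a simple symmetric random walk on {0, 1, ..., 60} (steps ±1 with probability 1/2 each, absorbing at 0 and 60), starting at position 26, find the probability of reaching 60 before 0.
P(hit 60 before 0) = 26/60 = 13/30

Let u_k = P(hit 60 before 0 | start at k). Then u_0 = 0, u_60 = 1, and u_k = u_{k-1}/2 + u_{k+1}/2 for 1 ≤ k ≤ 59. This harmonic recurrence is solved by u_k = k/60, giving u_26 = 26/60 = 13/30.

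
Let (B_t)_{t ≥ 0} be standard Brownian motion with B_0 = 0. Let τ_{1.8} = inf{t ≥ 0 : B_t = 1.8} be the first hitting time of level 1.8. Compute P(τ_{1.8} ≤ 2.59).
P(τ_{1.8} ≤ 2.59) = 2(1 − Φ(1.8/√2.59)) = 2(1 − Φ(1.1185)) ≈ 0.2634

By the reflection principle for standard BM, P(τ_b ≤ t) = 2 · P(B_t ≥ b). Since B_t ~ N(0, t), P(B_t ≥ 1.8) = 1 − Φ(1.8/√t) = 1 − Φ(1.8/√2.59) = 1 − Φ(1.1185) ≈ 0.13168. Doubling: P(τ_{1.8} ≤ 2.59) ≈ 2 · 0.13168 = 0.26336 ≈ 0.2634.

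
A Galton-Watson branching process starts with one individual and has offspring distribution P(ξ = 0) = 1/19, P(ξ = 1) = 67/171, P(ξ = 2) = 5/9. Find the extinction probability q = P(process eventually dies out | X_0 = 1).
q = 9/95

The pgf is f(s) = 1/19 + 67/171·s + 5/9·s². The extinction probability q is the smallest fixed point of f in [0, 1]. Setting s = f(s):
  5/9·s² + (67/171 − 1)·s + 1/19 = 0
  5/9·s² − (1/19 + 5/9)·s + 1/19 = 0
which factors as (s − 1)·(5/9·s − 1/19) = 0, giving roots s = 1 and s = (1/19)/(5/9) = 9/95.
Mean offspring μ = 67/171 + 2·5/9 = 257/171 > 1 (supercritical), so q < 1. The extinction probability is the smaller root: q = (1/19)/(5/9) = 9/95.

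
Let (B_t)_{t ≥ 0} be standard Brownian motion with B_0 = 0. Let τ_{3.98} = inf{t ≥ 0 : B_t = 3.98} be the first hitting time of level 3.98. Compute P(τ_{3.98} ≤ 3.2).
P(τ_{3.98} ≤ 3.2) = 2(1 − Φ(3.98/√3.2)) = 2(1 − Φ(2.2249)) ≈ 0.0261

By the reflection principle for standard BM, P(τ_b ≤ t) = 2 · P(B_t ≥ b). Since B_t ~ N(0, t), P(B_t ≥ 3.98) = 1 − Φ(3.98/√t) = 1 − Φ(3.98/√3.2) = 1 − Φ(2.2249) ≈ 0.01304. Doubling: P(τ_{3.98} ≤ 3.2) ≈ 2 · 0.01304 = 0.02608 ≈ 0.0261.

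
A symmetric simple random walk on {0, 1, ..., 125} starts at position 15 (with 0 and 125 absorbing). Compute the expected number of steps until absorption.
E[τ | X_0 = 15] = 1650

Let v_k = E[τ | X_0 = k]. Boundary: v_0 = v_125 = 0. Recurrence: v_k = 1 + (v_{k-1} + v_{k+1})/2 for 1 ≤ k ≤ 124. The particular solution to v_k − (v_{k-1} + v_{k+1})/2 = 1 is v_k = −k^2. Adding homogeneous solution A + B k and matching boundaries gives v_k = k (125 − k). Substituting k = 15: v_15 = 15 · 110 = 1650.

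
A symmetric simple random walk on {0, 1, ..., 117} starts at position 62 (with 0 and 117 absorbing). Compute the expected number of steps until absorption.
E[τ | X_0 = 62] = 3410

Let v_k = E[τ | X_0 = k]. Boundary: v_0 = v_117 = 0. Recurrence: v_k = 1 + (v_{k-1} + v_{k+1})/2 for 1 ≤ k ≤ 116. The particular solution to v_k − (v_{k-1} + v_{k+1})/2 = 1 is v_k = −k^2. Adding homogeneous solution A + B k and matching boundaries gives v_k = k (117 − k). Substituting k = 62: v_62 = 62 · 55 = 3410.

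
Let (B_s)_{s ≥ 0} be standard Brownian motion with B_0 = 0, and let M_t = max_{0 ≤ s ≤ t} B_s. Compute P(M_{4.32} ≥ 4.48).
P(M_{4.32} ≥ 4.48) = 2·P(B_{4.32} ≥ 4.48) = 2(1 − Φ(4.48/√4.32)) ≈ 0.0311

By the reflection principle for Brownian motion, P(M_t ≥ a) = 2 · P(B_t ≥ a) for a ≥ 0. Since B_t ~ N(0, t), P(B_t ≥ 4.48) = 1 − Φ(4.48/√t) = 1 − Φ(4.48/√4.32) = 1 − Φ(2.1554). So
  P(M_{4.32} ≥ 4.48) = 2(1 − Φ(2.1554)) ≈ 0.0311.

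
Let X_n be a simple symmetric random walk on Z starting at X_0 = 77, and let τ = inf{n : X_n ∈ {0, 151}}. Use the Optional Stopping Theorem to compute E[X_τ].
E[X_τ] = 77

X_n is a martingale and τ is a bounded-mean stopping time (indeed τ is finite a.s. with bounded expectation since the walk is in a bounded region). By the OST, E[X_τ] = E[X_0] = 77. Equivalently: E[X_τ] = 151 · P(hit 151 first) + 0 · P(hit 0 first) = 151 · (77/151) = 77.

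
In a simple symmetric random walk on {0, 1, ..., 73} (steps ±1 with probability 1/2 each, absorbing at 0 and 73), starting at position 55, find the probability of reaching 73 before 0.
P(hit 73 before 0) = 55/73

Let u_k = P(hit 73 before 0 | start at k). Then u_0 = 0, u_73 = 1, and u_k = u_{k-1}/2 + u_{k+1}/2 for 1 ≤ k ≤ 72. This harmonic recurrence is solved by u_k = k/73, giving u_55 = 55/73.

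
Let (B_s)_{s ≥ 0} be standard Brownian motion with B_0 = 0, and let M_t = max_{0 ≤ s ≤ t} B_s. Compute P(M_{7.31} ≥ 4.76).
P(M_{7.31} ≥ 4.76) = 2·P(B_{7.31} ≥ 4.76) = 2(1 − Φ(4.76/√7.31)) ≈ 0.0783

By the reflection principle for Brownian motion, P(M_t ≥ a) = 2 · P(B_t ≥ a) for a ≥ 0. Since B_t ~ N(0, t), P(B_t ≥ 4.76) = 1 − Φ(4.76/√t) = 1 − Φ(4.76/√7.31) = 1 − Φ(1.7605). So
  P(M_{7.31} ≥ 4.76) = 2(1 − Φ(1.7605)) ≈ 0.0783.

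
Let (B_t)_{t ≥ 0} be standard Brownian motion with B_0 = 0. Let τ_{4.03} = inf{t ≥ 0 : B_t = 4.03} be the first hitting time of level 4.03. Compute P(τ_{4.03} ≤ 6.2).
P(τ_{4.03} ≤ 6.2) = 2(1 − Φ(4.03/√6.2)) = 2(1 − Φ(1.6185)) ≈ 0.1056

By the reflection principle for standard BM, P(τ_b ≤ t) = 2 · P(B_t ≥ b). Since B_t ~ N(0, t), P(B_t ≥ 4.03) = 1 − Φ(4.03/√t) = 1 − Φ(4.03/√6.2) = 1 − Φ(1.6185) ≈ 0.05278. Doubling: P(τ_{4.03} ≤ 6.2) ≈ 2 · 0.05278 = 0.10556 ≈ 0.1056.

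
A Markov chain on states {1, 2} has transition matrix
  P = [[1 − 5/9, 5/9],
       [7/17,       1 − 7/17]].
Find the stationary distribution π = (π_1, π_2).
π_1 = 63/148, π_2 = 85/148

Solve πP = π with π_1 + π_2 = 1. From πP = π: π_1 · (1 − 5/9) + π_2 · 7/17 = π_1 ⇒ π_2 · 7/17 = π_1 · 5/9 ⇒ π_2/π_1 = (5/9)/(7/17) = 85/63. Together with π_1 + π_2 = 1:
  π_1 = (7/17)/(5/9 + 7/17) = (7/17)/(148/153) = 63/148,
  π_2 = (5/9)/(5/9 + 7/17) = (5/9)/(148/153) = 85/148.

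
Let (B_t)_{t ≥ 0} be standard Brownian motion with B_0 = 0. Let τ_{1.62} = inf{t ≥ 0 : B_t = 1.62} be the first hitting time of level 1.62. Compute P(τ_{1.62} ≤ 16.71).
P(τ_{1.62} ≤ 16.71) = 2(1 − Φ(1.62/√16.71)) = 2(1 − Φ(0.3963)) ≈ 0.6919

By the reflection principle for standard BM, P(τ_b ≤ t) = 2 · P(B_t ≥ b). Since B_t ~ N(0, t), P(B_t ≥ 1.62) = 1 − Φ(1.62/√t) = 1 − Φ(1.62/√16.71) = 1 − Φ(0.3963) ≈ 0.34594. Doubling: P(τ_{1.62} ≤ 16.71) ≈ 2 · 0.34594 = 0.69188 ≈ 0.6919.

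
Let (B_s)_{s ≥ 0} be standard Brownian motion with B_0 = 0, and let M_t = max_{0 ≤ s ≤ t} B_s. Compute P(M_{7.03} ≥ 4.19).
P(M_{7.03} ≥ 4.19) = 2·P(B_{7.03} ≥ 4.19) = 2(1 − Φ(4.19/√7.03)) ≈ 0.1140

By the reflection principle for Brownian motion, P(M_t ≥ a) = 2 · P(B_t ≥ a) for a ≥ 0. Since B_t ~ N(0, t), P(B_t ≥ 4.19) = 1 − Φ(4.19/√t) = 1 − Φ(4.19/√7.03) = 1 − Φ(1.5803). So
  P(M_{7.03} ≥ 4.19) = 2(1 − Φ(1.5803)) ≈ 0.1140.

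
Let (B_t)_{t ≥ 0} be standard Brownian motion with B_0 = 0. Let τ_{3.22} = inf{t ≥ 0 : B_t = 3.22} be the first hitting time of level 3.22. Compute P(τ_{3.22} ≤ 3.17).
P(τ_{3.22} ≤ 3.17) = 2(1 − Φ(3.22/√3.17)) = 2(1 − Φ(1.8085)) ≈ 0.0705

By the reflection principle for standard BM, P(τ_b ≤ t) = 2 · P(B_t ≥ b). Since B_t ~ N(0, t), P(B_t ≥ 3.22) = 1 − Φ(3.22/√t) = 1 − Φ(3.22/√3.17) = 1 − Φ(1.8085) ≈ 0.03526. Doubling: P(τ_{3.22} ≤ 3.17) ≈ 2 · 0.03526 = 0.07052 ≈ 0.0705.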